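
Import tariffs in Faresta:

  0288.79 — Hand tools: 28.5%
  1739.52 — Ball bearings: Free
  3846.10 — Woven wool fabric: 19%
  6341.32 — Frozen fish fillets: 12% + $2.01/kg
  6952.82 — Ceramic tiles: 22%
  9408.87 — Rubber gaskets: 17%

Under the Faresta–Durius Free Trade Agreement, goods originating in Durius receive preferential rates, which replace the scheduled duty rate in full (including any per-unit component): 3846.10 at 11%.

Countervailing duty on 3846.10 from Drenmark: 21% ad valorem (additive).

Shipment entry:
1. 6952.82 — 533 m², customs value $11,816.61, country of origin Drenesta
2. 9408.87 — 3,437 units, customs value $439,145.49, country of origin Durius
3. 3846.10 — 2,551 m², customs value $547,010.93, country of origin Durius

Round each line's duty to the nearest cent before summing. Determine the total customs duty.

Line 1 (6952.82, Drenesta, 533 m², $11,816.61):
Base rate for 6952.82 is 22%.
Duty = $11,816.61 × 22% = $2,599.65.
Line 2 (9408.87, Durius, 3,437 units, $439,145.49):
Base rate for 9408.87 is 17%.
Origin Durius is the FTA partner but 9408.87 is not on the preference list; base rate stands.
Duty = $439,145.49 × 17% = $74,654.73.
Line 3 (3846.10, Durius, 2,551 m², $547,010.93):
Base rate for 3846.10 is 19%.
Origin Durius qualifies under the Faresta–Durius agreement and 3846.10 is covered: preferential rate 11% applies instead.
The additional-duty order on 3846.10 targets Drenmark, not Durius; it does not apply.
Duty = $547,010.93 × 11% = $60,171.20.
Total = $2,599.65 + $74,654.73 + $60,171.20 = $137,425.58.

$137,425.58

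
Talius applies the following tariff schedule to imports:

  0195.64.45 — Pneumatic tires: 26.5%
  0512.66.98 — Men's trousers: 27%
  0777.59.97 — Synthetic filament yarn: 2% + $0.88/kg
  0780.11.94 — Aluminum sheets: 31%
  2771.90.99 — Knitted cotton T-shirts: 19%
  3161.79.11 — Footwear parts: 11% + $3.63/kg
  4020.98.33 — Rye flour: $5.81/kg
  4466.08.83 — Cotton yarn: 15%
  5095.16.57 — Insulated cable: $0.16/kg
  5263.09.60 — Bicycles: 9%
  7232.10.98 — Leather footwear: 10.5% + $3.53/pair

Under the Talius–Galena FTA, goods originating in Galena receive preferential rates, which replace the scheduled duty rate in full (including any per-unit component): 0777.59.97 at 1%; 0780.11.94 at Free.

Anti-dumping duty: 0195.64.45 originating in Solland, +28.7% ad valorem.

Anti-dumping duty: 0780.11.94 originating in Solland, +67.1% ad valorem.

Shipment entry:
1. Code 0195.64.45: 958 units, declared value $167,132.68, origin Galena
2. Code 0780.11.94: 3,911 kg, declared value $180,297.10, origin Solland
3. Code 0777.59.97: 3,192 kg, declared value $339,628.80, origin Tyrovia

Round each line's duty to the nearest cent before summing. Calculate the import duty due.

Line 1 (0195.64.45, Galena, 958 units, $167,132.68):
Base rate for 0195.64.45 is 26.5%.
Origin Galena is the FTA partner but 0195.64.45 is not on the preference list; base rate stands.
The additional-duty order on 0195.64.45 targets Solland, not Galena; it does not apply.
Duty = $167,132.68 × 26.5% = $44,290.16.
Line 2 (0780.11.94, Solland, 3,911 kg, $180,297.10):
Base rate for 0780.11.94 is 31%.
0780.11.94 has an FTA preferential rate, but origin Solland is not Galena; base rate stands.
Additional duty on 0780.11.94 from Solland: +67.1%. Applied ad valorem rate: 31% + 67.1% = 98.1%.
Duty = $180,297.10 × 98.1% = $176,871.46.
Line 3 (0777.59.97, Tyrovia, 3,192 kg, $339,628.80):
Base rate for 0777.59.97 is 2% + $0.88/kg.
0777.59.97 has an FTA preferential rate, but origin Tyrovia is not Galena; base rate stands.
Duty = $339,628.80 × 2% + 3,192 × $0.88 = $9,601.54.
Total = $44,290.16 + $176,871.46 + $9,601.54 = $230,763.16.

$230,763.16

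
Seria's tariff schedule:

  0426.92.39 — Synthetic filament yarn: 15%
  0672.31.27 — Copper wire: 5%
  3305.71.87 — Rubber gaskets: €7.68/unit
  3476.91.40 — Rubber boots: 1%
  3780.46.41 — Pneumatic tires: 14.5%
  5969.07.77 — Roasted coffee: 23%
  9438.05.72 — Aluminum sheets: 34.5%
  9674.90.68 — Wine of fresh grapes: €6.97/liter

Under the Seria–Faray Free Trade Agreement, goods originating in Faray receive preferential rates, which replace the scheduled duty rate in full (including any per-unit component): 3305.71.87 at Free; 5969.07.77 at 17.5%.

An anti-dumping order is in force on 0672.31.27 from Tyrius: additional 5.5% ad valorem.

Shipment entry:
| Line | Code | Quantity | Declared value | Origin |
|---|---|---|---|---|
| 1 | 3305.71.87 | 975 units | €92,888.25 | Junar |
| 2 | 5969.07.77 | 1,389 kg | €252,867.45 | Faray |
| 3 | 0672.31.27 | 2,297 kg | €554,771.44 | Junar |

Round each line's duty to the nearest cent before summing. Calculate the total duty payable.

€79,478.37

Line 1 (3305.71.87, Junar, 975 units, €92,888.25):
Base rate for 3305.71.87 is €7.68/unit.
3305.71.87 has an FTA preferential rate, but origin Junar is not Faray; base rate stands.
Duty = 975 × €7.68 = €7,488.00.
Line 2 (5969.07.77, Faray, 1,389 kg, €252,867.45):
Base rate for 5969.07.77 is 23%.
Origin Faray qualifies under the Seria–Faray agreement and 5969.07.77 is covered: preferential rate 17.5% applies instead.
Duty = €252,867.45 × 17.5% = €44,251.80.
Line 3 (0672.31.27, Junar, 2,297 kg, €554,771.44):
Base rate for 0672.31.27 is 5%.
The additional-duty order on 0672.31.27 targets Tyrius, not Junar; it does not apply.
Duty = €554,771.44 × 5% = €27,738.57.
Total = €7,488.00 + €44,251.80 + €27,738.57 = €79,478.37.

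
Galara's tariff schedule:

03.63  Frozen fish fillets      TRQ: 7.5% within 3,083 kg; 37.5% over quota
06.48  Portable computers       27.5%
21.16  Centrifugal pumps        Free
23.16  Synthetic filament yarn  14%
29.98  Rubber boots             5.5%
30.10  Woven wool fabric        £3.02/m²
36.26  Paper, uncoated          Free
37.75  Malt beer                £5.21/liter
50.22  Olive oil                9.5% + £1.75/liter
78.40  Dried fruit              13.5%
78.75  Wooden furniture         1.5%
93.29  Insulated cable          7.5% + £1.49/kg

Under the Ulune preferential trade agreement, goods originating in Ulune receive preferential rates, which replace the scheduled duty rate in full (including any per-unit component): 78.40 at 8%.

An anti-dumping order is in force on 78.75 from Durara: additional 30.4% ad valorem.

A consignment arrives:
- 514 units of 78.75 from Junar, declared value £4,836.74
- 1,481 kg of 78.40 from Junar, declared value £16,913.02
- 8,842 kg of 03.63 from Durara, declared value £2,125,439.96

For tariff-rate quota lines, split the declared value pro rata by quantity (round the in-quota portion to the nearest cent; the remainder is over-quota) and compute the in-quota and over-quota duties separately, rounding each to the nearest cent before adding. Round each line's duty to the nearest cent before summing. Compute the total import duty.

£577,068.34

Line 1 (78.75, Junar, 514 units, £4,836.74):
Base rate for 78.75 is 1.5%.
The additional-duty order on 78.75 targets Durara, not Junar; it does not apply.
Duty = £4,836.74 × 1.5% = £72.55.
Line 2 (78.40, Junar, 1,481 kg, £16,913.02):
Base rate for 78.40 is 13.5%.
78.40 has an FTA preferential rate, but origin Junar is not Ulune; base rate stands.
Duty = £16,913.02 × 13.5% = £2,283.26.
Line 3 (03.63, Durara, 8,842 kg, £2,125,439.96):
Code 03.63 is under a tariff-rate quota (threshold 3,083 kg). In-quota: 3,083 kg at 7.5%; over-quota: 5,759 kg at 37.5%.
Pro-rata value split: in-quota = £2,125,439.96 × 3,083/8,842 = £741,091.54; over-quota = £2,125,439.96 − £741,091.54 = £1,384,348.42.
In-quota duty = £741,091.54 × 7.5% = £55,581.87. Over-quota duty = £1,384,348.42 × 37.5% = £519,130.66.
Line duty = £55,581.87 + £519,130.66 = £574,712.53.
Total = £72.55 + £2,283.26 + £574,712.53 = £577,068.34.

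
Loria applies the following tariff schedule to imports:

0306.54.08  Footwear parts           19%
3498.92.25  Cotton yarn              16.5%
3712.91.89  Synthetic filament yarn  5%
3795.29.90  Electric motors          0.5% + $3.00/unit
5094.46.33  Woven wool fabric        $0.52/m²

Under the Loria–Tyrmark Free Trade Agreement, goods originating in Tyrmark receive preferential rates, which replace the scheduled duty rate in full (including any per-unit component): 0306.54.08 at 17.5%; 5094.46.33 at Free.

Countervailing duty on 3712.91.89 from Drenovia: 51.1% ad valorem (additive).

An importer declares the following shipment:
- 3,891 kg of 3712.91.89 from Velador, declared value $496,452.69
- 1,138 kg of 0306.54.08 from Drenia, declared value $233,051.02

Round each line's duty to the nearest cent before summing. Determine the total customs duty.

Line 1 (3712.91.89, Velador, 3,891 kg, $496,452.69):
Base rate for 3712.91.89 is 5%.
The additional-duty order on 3712.91.89 targets Drenovia, not Velador; it does not apply.
Duty = $496,452.69 × 5% = $24,822.63.
Line 2 (0306.54.08, Drenia, 1,138 kg, $233,051.02):
Base rate for 0306.54.08 is 19%.
0306.54.08 has an FTA preferential rate, but origin Drenia is not Tyrmark; base rate stands.
Duty = $233,051.02 × 19% = $44,279.69.
Total = $24,822.63 + $44,279.69 = $69,102.32.

$69,102.32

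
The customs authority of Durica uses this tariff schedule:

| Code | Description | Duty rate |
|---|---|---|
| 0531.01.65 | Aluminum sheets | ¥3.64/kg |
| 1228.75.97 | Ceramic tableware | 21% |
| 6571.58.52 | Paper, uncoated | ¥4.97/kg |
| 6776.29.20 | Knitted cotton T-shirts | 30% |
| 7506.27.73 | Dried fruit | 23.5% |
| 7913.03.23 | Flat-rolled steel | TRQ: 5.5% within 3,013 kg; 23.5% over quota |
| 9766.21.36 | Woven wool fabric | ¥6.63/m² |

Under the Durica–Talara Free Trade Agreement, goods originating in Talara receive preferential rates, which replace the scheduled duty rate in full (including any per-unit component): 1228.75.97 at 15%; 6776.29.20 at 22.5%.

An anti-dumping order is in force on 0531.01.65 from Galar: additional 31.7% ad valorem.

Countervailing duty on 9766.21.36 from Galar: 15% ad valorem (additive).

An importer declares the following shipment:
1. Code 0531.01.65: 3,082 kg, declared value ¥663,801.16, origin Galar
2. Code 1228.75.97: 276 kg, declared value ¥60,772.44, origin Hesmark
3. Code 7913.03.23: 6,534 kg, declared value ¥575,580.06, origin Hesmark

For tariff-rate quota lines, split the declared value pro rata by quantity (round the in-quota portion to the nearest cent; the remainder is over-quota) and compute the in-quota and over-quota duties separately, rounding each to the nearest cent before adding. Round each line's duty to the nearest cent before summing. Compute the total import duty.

Line 1 (0531.01.65, Galar, 3,082 kg, ¥663,801.16):
Base rate for 0531.01.65 is ¥3.64/kg.
Additional duty on 0531.01.65 from Galar: +31.7% ad valorem. Applied ad valorem rate = 31.7%.
Duty = ¥663,801.16 × 31.7% + 3,082 × ¥3.64 = ¥221,643.45.
Line 2 (1228.75.97, Hesmark, 276 kg, ¥60,772.44):
Base rate for 1228.75.97 is 21%.
1228.75.97 has an FTA preferential rate, but origin Hesmark is not Talara; base rate stands.
Duty = ¥60,772.44 × 21% = ¥12,762.21.
Line 3 (7913.03.23, Hesmark, 6,534 kg, ¥575,580.06):
Code 7913.03.23 is under a tariff-rate quota (threshold 3,013 kg). In-quota: 3,013 kg at 5.5%; over-quota: 3,521 kg at 23.5%.
Pro-rata value split: in-quota = ¥575,580.06 × 3,013/6,534 = ¥265,415.17; over-quota = ¥575,580.06 − ¥265,415.17 = ¥310,164.89.
In-quota duty = ¥265,415.17 × 5.5% = ¥14,597.83. Over-quota duty = ¥310,164.89 × 23.5% = ¥72,888.75.
Line duty = ¥14,597.83 + ¥72,888.75 = ¥87,486.58.
Total = ¥221,643.45 + ¥12,762.21 + ¥87,486.58 = ¥321,892.24.

¥321,892.24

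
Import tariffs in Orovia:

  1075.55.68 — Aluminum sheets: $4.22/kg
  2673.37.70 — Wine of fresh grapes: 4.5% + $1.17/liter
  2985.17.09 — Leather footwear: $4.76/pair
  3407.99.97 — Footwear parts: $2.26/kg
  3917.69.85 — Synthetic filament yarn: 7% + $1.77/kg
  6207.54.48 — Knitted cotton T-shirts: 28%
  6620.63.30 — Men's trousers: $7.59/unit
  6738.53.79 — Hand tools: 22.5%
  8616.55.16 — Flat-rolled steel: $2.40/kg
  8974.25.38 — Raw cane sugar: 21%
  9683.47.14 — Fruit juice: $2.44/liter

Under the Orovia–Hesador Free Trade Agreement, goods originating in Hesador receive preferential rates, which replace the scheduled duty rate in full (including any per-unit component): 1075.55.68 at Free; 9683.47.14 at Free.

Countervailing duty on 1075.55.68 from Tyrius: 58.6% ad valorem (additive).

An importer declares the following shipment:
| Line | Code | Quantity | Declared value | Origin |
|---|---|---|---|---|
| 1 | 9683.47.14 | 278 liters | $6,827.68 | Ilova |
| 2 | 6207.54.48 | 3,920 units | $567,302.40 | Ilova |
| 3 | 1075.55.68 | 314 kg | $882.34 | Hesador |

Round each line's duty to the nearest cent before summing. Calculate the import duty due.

Line 1 (9683.47.14, Ilova, 278 liters, $6,827.68):
Base rate for 9683.47.14 is $2.44/liter.
9683.47.14 has an FTA preferential rate, but origin Ilova is not Hesador; base rate stands.
Duty = 278 × $2.44 = $678.32.
Line 2 (6207.54.48, Ilova, 3,920 units, $567,302.40):
Base rate for 6207.54.48 is 28%.
Duty = $567,302.40 × 28% = $158,844.67.
Line 3 (1075.55.68, Hesador, 314 kg, $882.34):
Base rate for 1075.55.68 is $4.22/kg.
Origin Hesador qualifies under the Orovia–Hesador agreement and 1075.55.68 is covered: preferential rate Free applies instead.
The additional-duty order on 1075.55.68 targets Tyrius, not Hesador; it does not apply.
Duty = $882.34 × 0% = $0.00.
Total = $678.32 + $158,844.67 + $0.00 = $159,522.99.

$159,522.99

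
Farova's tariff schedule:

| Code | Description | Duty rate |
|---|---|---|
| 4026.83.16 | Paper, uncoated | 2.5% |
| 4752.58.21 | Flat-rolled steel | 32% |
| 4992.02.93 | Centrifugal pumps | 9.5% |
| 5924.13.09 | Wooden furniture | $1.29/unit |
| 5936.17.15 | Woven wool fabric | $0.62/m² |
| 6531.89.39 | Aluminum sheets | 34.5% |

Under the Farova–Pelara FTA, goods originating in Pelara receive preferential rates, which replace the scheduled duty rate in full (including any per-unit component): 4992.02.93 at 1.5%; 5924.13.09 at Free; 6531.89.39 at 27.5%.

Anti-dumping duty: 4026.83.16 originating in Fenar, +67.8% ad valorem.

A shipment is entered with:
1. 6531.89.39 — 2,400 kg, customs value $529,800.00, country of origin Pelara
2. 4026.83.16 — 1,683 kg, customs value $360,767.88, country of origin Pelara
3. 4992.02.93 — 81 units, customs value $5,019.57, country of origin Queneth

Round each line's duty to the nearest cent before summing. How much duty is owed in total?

Line 1 (6531.89.39, Pelara, 2,400 kg, $529,800.00):
Base rate for 6531.89.39 is 34.5%.
Origin Pelara qualifies under the Farova–Pelara agreement and 6531.89.39 is covered: preferential rate 27.5% applies instead.
Duty = $529,800.00 × 27.5% = $145,695.00.
Line 2 (4026.83.16, Pelara, 1,683 kg, $360,767.88):
Base rate for 4026.83.16 is 2.5%.
Origin Pelara is the FTA partner but 4026.83.16 is not on the preference list; base rate stands.
The additional-duty order on 4026.83.16 targets Fenar, not Pelara; it does not apply.
Duty = $360,767.88 × 2.5% = $9,019.20.
Line 3 (4992.02.93, Queneth, 81 units, $5,019.57):
Base rate for 4992.02.93 is 9.5%.
4992.02.93 has an FTA preferential rate, but origin Queneth is not Pelara; base rate stands.
Duty = $5,019.57 × 9.5% = $476.86.
Total = $145,695.00 + $9,019.20 + $476.86 = $155,191.06.

$155,191.06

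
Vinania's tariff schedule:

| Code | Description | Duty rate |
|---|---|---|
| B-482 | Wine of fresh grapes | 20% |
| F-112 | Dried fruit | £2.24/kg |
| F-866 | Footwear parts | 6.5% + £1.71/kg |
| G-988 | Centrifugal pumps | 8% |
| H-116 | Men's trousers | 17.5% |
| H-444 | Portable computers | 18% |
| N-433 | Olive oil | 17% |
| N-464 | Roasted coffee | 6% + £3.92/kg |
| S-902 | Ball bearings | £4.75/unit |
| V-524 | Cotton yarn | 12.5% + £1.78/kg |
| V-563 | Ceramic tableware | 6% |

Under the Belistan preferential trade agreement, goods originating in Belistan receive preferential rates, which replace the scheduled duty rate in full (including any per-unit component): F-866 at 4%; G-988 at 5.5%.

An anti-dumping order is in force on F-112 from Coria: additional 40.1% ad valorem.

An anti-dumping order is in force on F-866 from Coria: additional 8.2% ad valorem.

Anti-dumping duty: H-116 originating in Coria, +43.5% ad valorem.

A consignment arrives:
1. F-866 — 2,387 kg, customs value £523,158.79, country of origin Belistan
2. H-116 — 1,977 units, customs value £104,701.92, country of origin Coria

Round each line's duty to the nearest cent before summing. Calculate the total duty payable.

£84,794.52

Line 1 (F-866, Belistan, 2,387 kg, £523,158.79):
Base rate for F-866 is 6.5% + £1.71/kg.
Origin Belistan qualifies under the Vinania–Belistan agreement and F-866 is covered: preferential rate 4% applies instead.
The additional-duty order on F-866 targets Coria, not Belistan; it does not apply.
Duty = £523,158.79 × 4% = £20,926.35.
Line 2 (H-116, Coria, 1,977 units, £104,701.92):
Base rate for H-116 is 17.5%.
Additional duty on H-116 from Coria: +43.5%. Applied ad valorem rate: 17.5% + 43.5% = 61%.
Duty = £104,701.92 × 61% = £63,868.17.
Total = £20,926.35 + £63,868.17 = £84,794.52.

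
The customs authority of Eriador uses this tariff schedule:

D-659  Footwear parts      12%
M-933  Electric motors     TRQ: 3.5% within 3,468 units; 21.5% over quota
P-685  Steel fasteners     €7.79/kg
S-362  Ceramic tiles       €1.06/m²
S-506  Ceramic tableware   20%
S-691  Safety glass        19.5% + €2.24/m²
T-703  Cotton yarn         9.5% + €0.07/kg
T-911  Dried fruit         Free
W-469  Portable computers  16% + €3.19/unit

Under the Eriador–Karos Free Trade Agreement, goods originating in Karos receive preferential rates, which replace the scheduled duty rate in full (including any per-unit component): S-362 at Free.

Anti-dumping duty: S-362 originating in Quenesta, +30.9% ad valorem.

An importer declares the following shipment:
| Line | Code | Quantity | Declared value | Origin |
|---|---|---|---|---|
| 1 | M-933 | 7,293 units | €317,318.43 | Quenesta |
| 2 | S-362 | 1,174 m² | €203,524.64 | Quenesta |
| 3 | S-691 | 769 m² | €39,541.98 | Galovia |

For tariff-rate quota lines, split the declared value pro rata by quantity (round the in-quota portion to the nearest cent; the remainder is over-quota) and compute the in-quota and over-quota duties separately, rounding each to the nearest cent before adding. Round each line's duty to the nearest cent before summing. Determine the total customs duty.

€114,629.58

Line 1 (M-933, Quenesta, 7,293 units, €317,318.43):
Code M-933 is under a tariff-rate quota (threshold 3,468 units). In-quota: 3,468 units at 3.5%; over-quota: 3,825 units at 21.5%.
Pro-rata value split: in-quota = €317,318.43 × 3,468/7,293 = €150,892.68; over-quota = €317,318.43 − €150,892.68 = €166,425.75.
In-quota duty = €150,892.68 × 3.5% = €5,281.24. Over-quota duty = €166,425.75 × 21.5% = €35,781.54.
Line duty = €5,281.24 + €35,781.54 = €41,062.78.
Line 2 (S-362, Quenesta, 1,174 m², €203,524.64):
Base rate for S-362 is €1.06/m².
S-362 has an FTA preferential rate, but origin Quenesta is not Karos; base rate stands.
Additional duty on S-362 from Quenesta: +30.9% ad valorem. Applied ad valorem rate = 30.9%.
Duty = €203,524.64 × 30.9% + 1,174 × €1.06 = €64,133.55.
Line 3 (S-691, Galovia, 769 m², €39,541.98):
Base rate for S-691 is 19.5% + €2.24/m².
Duty = €39,541.98 × 19.5% + 769 × €2.24 = €9,433.25.
Total = €41,062.78 + €64,133.55 + €9,433.25 = €114,629.58.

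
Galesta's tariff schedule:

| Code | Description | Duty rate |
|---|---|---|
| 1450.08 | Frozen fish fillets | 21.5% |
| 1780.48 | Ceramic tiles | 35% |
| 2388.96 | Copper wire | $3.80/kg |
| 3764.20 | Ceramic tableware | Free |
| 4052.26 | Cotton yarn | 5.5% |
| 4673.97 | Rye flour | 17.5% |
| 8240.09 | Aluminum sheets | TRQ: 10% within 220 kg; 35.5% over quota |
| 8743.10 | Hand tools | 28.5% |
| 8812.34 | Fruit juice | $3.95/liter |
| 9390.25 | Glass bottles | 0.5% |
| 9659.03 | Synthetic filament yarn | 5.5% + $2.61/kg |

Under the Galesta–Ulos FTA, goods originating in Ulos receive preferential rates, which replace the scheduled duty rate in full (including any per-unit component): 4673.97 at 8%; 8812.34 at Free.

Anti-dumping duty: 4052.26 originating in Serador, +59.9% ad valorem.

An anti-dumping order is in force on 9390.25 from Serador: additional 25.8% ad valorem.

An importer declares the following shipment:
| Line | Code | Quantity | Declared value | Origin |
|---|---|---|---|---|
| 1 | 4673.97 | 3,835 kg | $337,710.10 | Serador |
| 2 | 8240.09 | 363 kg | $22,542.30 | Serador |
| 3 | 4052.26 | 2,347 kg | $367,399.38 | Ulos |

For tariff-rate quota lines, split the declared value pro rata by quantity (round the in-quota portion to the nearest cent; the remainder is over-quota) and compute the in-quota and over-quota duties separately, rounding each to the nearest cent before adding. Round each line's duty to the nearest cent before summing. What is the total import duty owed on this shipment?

Line 1 (4673.97, Serador, 3,835 kg, $337,710.10):
Base rate for 4673.97 is 17.5%.
4673.97 has an FTA preferential rate, but origin Serador is not Ulos; base rate stands.
Duty = $337,710.10 × 17.5% = $59,099.27.
Line 2 (8240.09, Serador, 363 kg, $22,542.30):
Code 8240.09 is under a tariff-rate quota (threshold 220 kg). In-quota: 220 kg at 10%; over-quota: 143 kg at 35.5%.
Pro-rata value split: in-quota = $22,542.30 × 220/363 = $13,662.00; over-quota = $22,542.30 − $13,662.00 = $8,880.30.
In-quota duty = $13,662.00 × 10% = $1,366.20. Over-quota duty = $8,880.30 × 35.5% = $3,152.51.
Line duty = $1,366.20 + $3,152.51 = $4,518.71.
Line 3 (4052.26, Ulos, 2,347 kg, $367,399.38):
Base rate for 4052.26 is 5.5%.
Origin Ulos is the FTA partner but 4052.26 is not on the preference list; base rate stands.
The additional-duty order on 4052.26 targets Serador, not Ulos; it does not apply.
Duty = $367,399.38 × 5.5% = $20,206.97.
Total = $59,099.27 + $4,518.71 + $20,206.97 = $83,824.95.

$83,824.95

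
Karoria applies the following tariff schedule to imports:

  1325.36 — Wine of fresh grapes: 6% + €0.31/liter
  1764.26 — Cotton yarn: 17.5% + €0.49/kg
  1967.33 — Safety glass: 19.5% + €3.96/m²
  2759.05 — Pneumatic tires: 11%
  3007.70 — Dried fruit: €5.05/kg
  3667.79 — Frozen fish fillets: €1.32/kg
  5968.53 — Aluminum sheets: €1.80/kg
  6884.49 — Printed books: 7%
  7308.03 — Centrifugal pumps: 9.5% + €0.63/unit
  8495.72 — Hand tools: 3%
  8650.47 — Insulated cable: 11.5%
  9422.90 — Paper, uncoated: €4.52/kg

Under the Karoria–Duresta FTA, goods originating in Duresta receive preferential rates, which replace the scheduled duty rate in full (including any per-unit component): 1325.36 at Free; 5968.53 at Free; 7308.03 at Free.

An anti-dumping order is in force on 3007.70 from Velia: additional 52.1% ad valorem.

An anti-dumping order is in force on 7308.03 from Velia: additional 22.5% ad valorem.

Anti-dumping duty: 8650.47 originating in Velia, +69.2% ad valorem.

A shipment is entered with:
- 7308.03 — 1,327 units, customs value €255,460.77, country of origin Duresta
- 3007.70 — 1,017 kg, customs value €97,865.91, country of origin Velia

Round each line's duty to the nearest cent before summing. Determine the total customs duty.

€56,123.99

Line 1 (7308.03, Duresta, 1,327 units, €255,460.77):
Base rate for 7308.03 is 9.5% + €0.63/unit.
Origin Duresta qualifies under the Karoria–Duresta agreement and 7308.03 is covered: preferential rate Free applies instead.
The additional-duty order on 7308.03 targets Velia, not Duresta; it does not apply.
Duty = €255,460.77 × 0% = €0.00.
Line 2 (3007.70, Velia, 1,017 kg, €97,865.91):
Base rate for 3007.70 is €5.05/kg.
Additional duty on 3007.70 from Velia: +52.1% ad valorem. Applied ad valorem rate = 52.1%.
Duty = €97,865.91 × 52.1% + 1,017 × €5.05 = €56,123.99.
Total = €0.00 + €56,123.99 = €56,123.99.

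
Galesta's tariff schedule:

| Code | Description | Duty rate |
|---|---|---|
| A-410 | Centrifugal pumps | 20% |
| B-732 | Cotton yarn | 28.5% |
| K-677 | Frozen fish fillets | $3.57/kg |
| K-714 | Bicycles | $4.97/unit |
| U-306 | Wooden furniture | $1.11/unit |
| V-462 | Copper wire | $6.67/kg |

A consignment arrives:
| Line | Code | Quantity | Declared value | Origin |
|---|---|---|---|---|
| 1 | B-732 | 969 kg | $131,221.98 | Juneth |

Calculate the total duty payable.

$37,398.26

Line 1 (B-732, Juneth, 969 kg, $131,221.98):
Base rate for B-732 is 28.5%.
Duty = $131,221.98 × 28.5% = $37,398.26.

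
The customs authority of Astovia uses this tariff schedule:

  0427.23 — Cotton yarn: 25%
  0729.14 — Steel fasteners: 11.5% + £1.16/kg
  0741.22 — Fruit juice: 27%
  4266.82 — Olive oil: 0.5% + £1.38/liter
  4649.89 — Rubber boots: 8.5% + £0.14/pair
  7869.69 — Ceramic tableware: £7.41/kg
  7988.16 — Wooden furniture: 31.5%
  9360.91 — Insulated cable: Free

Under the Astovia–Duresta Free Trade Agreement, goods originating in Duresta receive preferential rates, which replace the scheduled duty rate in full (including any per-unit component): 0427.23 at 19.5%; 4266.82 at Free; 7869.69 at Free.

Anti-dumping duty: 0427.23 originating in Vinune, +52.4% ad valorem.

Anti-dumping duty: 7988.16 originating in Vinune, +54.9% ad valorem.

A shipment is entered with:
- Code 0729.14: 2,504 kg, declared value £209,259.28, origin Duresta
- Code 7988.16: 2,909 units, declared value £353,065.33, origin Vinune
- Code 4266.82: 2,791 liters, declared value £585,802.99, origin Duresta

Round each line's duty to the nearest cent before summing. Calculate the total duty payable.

£332,017.91

Line 1 (0729.14, Duresta, 2,504 kg, £209,259.28):
Base rate for 0729.14 is 11.5% + £1.16/kg.
Origin Duresta is the FTA partner but 0729.14 is not on the preference list; base rate stands.
Duty = £209,259.28 × 11.5% + 2,504 × £1.16 = £26,969.46.
Line 2 (7988.16, Vinune, 2,909 units, £353,065.33):
Base rate for 7988.16 is 31.5%.
Additional duty on 7988.16 from Vinune: +54.9%. Applied ad valorem rate: 31.5% + 54.9% = 86.4%.
Duty = £353,065.33 × 86.4% = £305,048.45.
Line 3 (4266.82, Duresta, 2,791 liters, £585,802.99):
Base rate for 4266.82 is 0.5% + £1.38/liter.
Origin Duresta qualifies under the Astovia–Duresta agreement and 4266.82 is covered: preferential rate Free applies instead.
Duty = £585,802.99 × 0% = £0.00.
Total = £26,969.46 + £305,048.45 + £0.00 = £332,017.91.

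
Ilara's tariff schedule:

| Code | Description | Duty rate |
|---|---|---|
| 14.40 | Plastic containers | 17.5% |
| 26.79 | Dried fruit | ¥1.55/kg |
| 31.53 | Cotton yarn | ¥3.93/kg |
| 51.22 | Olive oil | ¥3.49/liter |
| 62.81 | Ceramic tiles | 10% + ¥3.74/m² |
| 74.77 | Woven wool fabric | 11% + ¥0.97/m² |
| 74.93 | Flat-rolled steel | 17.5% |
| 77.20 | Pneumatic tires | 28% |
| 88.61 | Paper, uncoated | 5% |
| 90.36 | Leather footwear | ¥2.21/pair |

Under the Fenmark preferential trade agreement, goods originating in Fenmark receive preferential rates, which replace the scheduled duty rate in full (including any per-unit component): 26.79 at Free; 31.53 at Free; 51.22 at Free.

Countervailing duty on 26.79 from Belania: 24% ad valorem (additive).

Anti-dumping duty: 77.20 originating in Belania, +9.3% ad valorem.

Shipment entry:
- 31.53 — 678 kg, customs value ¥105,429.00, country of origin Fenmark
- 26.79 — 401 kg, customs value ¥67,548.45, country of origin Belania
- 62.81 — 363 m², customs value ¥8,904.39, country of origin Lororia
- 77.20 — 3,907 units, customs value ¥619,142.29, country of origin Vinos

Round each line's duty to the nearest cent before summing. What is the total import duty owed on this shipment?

¥192,441.08

Line 1 (31.53, Fenmark, 678 kg, ¥105,429.00):
Base rate for 31.53 is ¥3.93/kg.
Origin Fenmark qualifies under the Ilara–Fenmark agreement and 31.53 is covered: preferential rate Free applies instead.
Duty = ¥105,429.00 × 0% = ¥0.00.
Line 2 (26.79, Belania, 401 kg, ¥67,548.45):
Base rate for 26.79 is ¥1.55/kg.
26.79 has an FTA preferential rate, but origin Belania is not Fenmark; base rate stands.
Additional duty on 26.79 from Belania: +24% ad valorem. Applied ad valorem rate = 24%.
Duty = ¥67,548.45 × 24% + 401 × ¥1.55 = ¥16,833.18.
Line 3 (62.81, Lororia, 363 m², ¥8,904.39):
Base rate for 62.81 is 10% + ¥3.74/m².
Duty = ¥8,904.39 × 10% + 363 × ¥3.74 = ¥2,248.06.
Line 4 (77.20, Vinos, 3,907 units, ¥619,142.29):
Base rate for 77.20 is 28%.
The additional-duty order on 77.20 targets Belania, not Vinos; it does not apply.
Duty = ¥619,142.29 × 28% = ¥173,359.84.
Total = ¥0.00 + ¥16,833.18 + ¥2,248.06 + ¥173,359.84 = ¥192,441.08.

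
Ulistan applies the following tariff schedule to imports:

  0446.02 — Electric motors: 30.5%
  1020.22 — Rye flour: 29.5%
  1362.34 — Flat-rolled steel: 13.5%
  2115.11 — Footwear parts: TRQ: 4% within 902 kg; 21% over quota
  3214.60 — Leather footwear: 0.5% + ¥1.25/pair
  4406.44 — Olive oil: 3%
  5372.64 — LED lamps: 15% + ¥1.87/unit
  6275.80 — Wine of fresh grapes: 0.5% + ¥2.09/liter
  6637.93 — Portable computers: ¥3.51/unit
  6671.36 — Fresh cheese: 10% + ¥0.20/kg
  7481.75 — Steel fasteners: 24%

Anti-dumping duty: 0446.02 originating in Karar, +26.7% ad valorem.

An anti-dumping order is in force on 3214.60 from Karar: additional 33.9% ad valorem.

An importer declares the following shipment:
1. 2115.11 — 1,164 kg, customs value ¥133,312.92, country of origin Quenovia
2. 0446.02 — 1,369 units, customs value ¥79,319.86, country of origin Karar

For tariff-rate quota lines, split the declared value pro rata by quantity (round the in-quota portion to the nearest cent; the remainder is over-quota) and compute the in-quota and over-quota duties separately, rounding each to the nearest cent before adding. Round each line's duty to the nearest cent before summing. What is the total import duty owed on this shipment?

¥55,804.64

Line 1 (2115.11, Quenovia, 1,164 kg, ¥133,312.92):
Code 2115.11 is under a tariff-rate quota (threshold 902 kg). In-quota: 902 kg at 4%; over-quota: 262 kg at 21%.
Pro-rata value split: in-quota = ¥133,312.92 × 902/1,164 = ¥103,306.06; over-quota = ¥133,312.92 − ¥103,306.06 = ¥30,006.86.
In-quota duty = ¥103,306.06 × 4% = ¥4,132.24. Over-quota duty = ¥30,006.86 × 21% = ¥6,301.44.
Line duty = ¥4,132.24 + ¥6,301.44 = ¥10,433.68.
Line 2 (0446.02, Karar, 1,369 units, ¥79,319.86):
Base rate for 0446.02 is 30.5%.
Additional duty on 0446.02 from Karar: +26.7%. Applied ad valorem rate: 30.5% + 26.7% = 57.2%.
Duty = ¥79,319.86 × 57.2% = ¥45,370.96.
Total = ¥10,433.68 + ¥45,370.96 = ¥55,804.64.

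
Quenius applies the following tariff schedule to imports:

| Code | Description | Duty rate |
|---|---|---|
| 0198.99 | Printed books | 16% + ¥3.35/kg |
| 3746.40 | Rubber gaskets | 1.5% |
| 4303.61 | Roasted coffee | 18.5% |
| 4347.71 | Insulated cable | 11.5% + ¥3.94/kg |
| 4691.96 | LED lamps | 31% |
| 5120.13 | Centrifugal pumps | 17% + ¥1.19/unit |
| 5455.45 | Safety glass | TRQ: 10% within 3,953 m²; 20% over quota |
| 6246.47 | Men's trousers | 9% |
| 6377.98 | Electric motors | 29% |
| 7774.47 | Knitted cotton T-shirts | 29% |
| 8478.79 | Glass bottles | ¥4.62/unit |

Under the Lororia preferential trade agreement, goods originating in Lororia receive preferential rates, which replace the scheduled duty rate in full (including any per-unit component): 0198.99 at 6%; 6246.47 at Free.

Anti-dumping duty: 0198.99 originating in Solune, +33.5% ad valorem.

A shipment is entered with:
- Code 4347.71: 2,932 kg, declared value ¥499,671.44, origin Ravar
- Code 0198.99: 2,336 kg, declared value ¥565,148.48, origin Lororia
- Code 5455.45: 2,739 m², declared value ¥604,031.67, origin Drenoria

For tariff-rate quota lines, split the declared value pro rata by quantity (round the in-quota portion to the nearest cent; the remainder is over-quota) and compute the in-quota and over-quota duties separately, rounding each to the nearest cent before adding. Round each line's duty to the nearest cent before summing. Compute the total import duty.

¥163,326.38

Line 1 (4347.71, Ravar, 2,932 kg, ¥499,671.44):
Base rate for 4347.71 is 11.5% + ¥3.94/kg.
Duty = ¥499,671.44 × 11.5% + 2,932 × ¥3.94 = ¥69,014.30.
Line 2 (0198.99, Lororia, 2,336 kg, ¥565,148.48):
Base rate for 0198.99 is 16% + ¥3.35/kg.
Origin Lororia qualifies under the Quenius–Lororia agreement and 0198.99 is covered: preferential rate 6% applies instead.
The additional-duty order on 0198.99 targets Solune, not Lororia; it does not apply.
Duty = ¥565,148.48 × 6% = ¥33,908.91.
Line 3 (5455.45, Drenoria, 2,739 m², ¥604,031.67):
Code 5455.45 is under a tariff-rate quota (threshold 3,953 m²). Quantity 2,739 m² is within the quota, so the in-quota rate 10% applies to the full value.
Duty = ¥604,031.67 × 10% = ¥60,403.17.
Total = ¥69,014.30 + ¥33,908.91 + ¥60,403.17 = ¥163,326.38.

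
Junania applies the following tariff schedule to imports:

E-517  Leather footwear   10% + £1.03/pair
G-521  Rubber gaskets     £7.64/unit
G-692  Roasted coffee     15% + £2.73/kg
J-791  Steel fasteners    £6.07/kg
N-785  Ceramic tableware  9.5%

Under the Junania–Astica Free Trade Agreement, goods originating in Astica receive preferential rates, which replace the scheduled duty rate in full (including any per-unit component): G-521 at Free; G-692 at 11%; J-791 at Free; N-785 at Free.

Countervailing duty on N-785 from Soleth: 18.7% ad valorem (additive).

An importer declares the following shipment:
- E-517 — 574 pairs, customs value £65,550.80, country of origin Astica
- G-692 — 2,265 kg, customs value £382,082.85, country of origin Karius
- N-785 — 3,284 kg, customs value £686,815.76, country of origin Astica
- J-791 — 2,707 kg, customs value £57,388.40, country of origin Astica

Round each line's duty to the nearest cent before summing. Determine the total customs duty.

£70,642.18

Line 1 (E-517, Astica, 574 pairs, £65,550.80):
Base rate for E-517 is 10% + £1.03/pair.
Origin Astica is the FTA partner but E-517 is not on the preference list; base rate stands.
Duty = £65,550.80 × 10% + 574 × £1.03 = £7,146.30.
Line 2 (G-692, Karius, 2,265 kg, £382,082.85):
Base rate for G-692 is 15% + £2.73/kg.
G-692 has an FTA preferential rate, but origin Karius is not Astica; base rate stands.
Duty = £382,082.85 × 15% + 2,265 × £2.73 = £63,495.88.
Line 3 (N-785, Astica, 3,284 kg, £686,815.76):
Base rate for N-785 is 9.5%.
Origin Astica qualifies under the Junania–Astica agreement and N-785 is covered: preferential rate Free applies instead.
The additional-duty order on N-785 targets Soleth, not Astica; it does not apply.
Duty = £686,815.76 × 0% = £0.00.
Line 4 (J-791, Astica, 2,707 kg, £57,388.40):
Base rate for J-791 is £6.07/kg.
Origin Astica qualifies under the Junania–Astica agreement and J-791 is covered: preferential rate Free applies instead.
Duty = £57,388.40 × 0% = £0.00.
Total = £7,146.30 + £63,495.88 + £0.00 + £0.00 = £70,642.18.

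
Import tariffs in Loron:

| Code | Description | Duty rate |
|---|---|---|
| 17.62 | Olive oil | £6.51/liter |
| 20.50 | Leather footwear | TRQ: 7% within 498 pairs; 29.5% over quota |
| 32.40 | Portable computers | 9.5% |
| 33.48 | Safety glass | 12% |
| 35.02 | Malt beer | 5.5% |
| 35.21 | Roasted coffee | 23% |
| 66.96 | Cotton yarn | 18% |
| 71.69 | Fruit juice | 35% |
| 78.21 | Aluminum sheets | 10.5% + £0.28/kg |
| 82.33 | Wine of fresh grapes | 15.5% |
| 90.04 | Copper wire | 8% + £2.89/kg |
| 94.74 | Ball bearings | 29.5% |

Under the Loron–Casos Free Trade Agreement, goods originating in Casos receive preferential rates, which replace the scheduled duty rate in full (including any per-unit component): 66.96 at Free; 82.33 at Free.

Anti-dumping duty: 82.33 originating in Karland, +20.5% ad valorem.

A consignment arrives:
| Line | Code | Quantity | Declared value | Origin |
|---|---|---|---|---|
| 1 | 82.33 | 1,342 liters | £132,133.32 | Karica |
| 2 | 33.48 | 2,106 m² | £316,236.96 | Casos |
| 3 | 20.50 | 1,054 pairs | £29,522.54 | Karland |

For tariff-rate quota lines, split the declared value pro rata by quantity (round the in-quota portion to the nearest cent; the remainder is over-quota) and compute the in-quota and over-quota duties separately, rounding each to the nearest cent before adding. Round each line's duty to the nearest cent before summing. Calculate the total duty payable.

£63,999.73

Line 1 (82.33, Karica, 1,342 liters, £132,133.32):
Base rate for 82.33 is 15.5%.
82.33 has an FTA preferential rate, but origin Karica is not Casos; base rate stands.
The additional-duty order on 82.33 targets Karland, not Karica; it does not apply.
Duty = £132,133.32 × 15.5% = £20,480.66.
Line 2 (33.48, Casos, 2,106 m², £316,236.96):
Base rate for 33.48 is 12%.
Origin Casos is the FTA partner but 33.48 is not on the preference list; base rate stands.
Duty = £316,236.96 × 12% = £37,948.44.
Line 3 (20.50, Karland, 1,054 pairs, £29,522.54):
Code 20.50 is under a tariff-rate quota (threshold 498 pairs). In-quota: 498 pairs at 7%; over-quota: 556 pairs at 29.5%.
Pro-rata value split: in-quota = £29,522.54 × 498/1,054 = £13,948.98; over-quota = £29,522.54 − £13,948.98 = £15,573.56.
In-quota duty = £13,948.98 × 7% = £976.43. Over-quota duty = £15,573.56 × 29.5% = £4,594.20.
Line duty = £976.43 + £4,594.20 = £5,570.63.
Total = £20,480.66 + £37,948.44 + £5,570.63 = £63,999.73.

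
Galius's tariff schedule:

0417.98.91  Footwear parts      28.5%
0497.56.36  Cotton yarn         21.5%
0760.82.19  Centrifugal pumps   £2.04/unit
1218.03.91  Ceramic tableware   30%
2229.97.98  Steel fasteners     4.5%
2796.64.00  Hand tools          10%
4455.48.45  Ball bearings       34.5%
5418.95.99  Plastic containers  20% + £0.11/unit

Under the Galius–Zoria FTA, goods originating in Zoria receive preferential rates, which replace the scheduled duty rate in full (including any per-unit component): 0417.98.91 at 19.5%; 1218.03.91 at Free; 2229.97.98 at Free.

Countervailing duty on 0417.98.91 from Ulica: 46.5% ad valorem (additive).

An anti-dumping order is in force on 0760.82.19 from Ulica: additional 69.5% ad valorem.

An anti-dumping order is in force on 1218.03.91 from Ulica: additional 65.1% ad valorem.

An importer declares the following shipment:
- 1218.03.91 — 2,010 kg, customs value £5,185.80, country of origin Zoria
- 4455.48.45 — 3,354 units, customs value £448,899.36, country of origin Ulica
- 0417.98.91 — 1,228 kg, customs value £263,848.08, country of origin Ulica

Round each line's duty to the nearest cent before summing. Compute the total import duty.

£352,756.34

Line 1 (1218.03.91, Zoria, 2,010 kg, £5,185.80):
Base rate for 1218.03.91 is 30%.
Origin Zoria qualifies under the Galius–Zoria agreement and 1218.03.91 is covered: preferential rate Free applies instead.
The additional-duty order on 1218.03.91 targets Ulica, not Zoria; it does not apply.
Duty = £5,185.80 × 0% = £0.00.
Line 2 (4455.48.45, Ulica, 3,354 units, £448,899.36):
Base rate for 4455.48.45 is 34.5%.
Duty = £448,899.36 × 34.5% = £154,870.28.
Line 3 (0417.98.91, Ulica, 1,228 kg, £263,848.08):
Base rate for 0417.98.91 is 28.5%.
0417.98.91 has an FTA preferential rate, but origin Ulica is not Zoria; base rate stands.
Additional duty on 0417.98.91 from Ulica: +46.5%. Applied ad valorem rate: 28.5% + 46.5% = 75%.
Duty = £263,848.08 × 75% = £197,886.06.
Total = £0.00 + £154,870.28 + £197,886.06 = £352,756.34.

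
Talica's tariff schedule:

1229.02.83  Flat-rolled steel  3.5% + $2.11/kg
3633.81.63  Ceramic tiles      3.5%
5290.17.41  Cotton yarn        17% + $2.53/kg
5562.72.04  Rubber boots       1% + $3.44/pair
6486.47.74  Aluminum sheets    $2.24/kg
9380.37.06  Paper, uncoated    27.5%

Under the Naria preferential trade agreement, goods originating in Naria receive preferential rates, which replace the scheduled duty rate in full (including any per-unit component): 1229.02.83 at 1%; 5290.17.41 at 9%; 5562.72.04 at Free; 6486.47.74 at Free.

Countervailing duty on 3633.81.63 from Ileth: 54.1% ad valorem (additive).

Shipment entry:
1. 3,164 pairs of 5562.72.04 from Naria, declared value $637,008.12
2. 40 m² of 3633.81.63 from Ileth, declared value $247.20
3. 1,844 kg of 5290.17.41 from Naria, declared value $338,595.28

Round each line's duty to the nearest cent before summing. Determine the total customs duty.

$30,615.97

Line 1 (5562.72.04, Naria, 3,164 pairs, $637,008.12):
Base rate for 5562.72.04 is 1% + $3.44/pair.
Origin Naria qualifies under the Talica–Naria agreement and 5562.72.04 is covered: preferential rate Free applies instead.
Duty = $637,008.12 × 0% = $0.00.
Line 2 (3633.81.63, Ileth, 40 m², $247.20):
Base rate for 3633.81.63 is 3.5%.
Additional duty on 3633.81.63 from Ileth: +54.1%. Applied ad valorem rate: 3.5% + 54.1% = 57.6%.
Duty = $247.20 × 57.6% = $142.39.
Line 3 (5290.17.41, Naria, 1,844 kg, $338,595.28):
Base rate for 5290.17.41 is 17% + $2.53/kg.
Origin Naria qualifies under the Talica–Naria agreement and 5290.17.41 is covered: preferential rate 9% applies instead.
Duty = $338,595.28 × 9% = $30,473.58.
Total = $0.00 + $142.39 + $30,473.58 = $30,615.97.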